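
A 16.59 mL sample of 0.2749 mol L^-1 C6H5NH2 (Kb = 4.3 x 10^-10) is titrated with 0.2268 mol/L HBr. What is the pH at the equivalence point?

2.77

n(C6H5NH2) = 0.2749 x 0.01659 = 0.004561 mol; V(HBr) at equivalence = 0.004561/0.2268 = 0.02011 L.
At equivalence the base is fully converted to C6H5NH3+; total volume = 0.03670 L, so [C6H5NH3+] = 0.004561/0.03670 = 0.1243 M.
Ka(C6H5NH3+) = Kw/Kb = 1.0e-14 / 4.3 x 10^-10 = 2.33e-5.
[H^+] = sqrt(Ka x [C6H5NH3+]) = sqrt(2.33e-5 x 0.1243) = 0.00170 M.
pH = -log(0.00170) = 2.77.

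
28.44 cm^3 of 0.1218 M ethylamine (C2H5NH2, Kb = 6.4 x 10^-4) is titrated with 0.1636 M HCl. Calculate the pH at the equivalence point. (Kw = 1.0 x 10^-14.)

5.98

n(C2H5NH2) = 0.1218 x 0.02844 = 0.003464 mol; V(HCl) at equivalence = 0.003464/0.1636 = 0.02117 L.
At equivalence the base is fully converted to C2H5NH3+; total volume = 0.04961 L, so [C2H5NH3+] = 0.003464/0.04961 = 0.06982 M.
Ka(C2H5NH3+) = Kw/Kb = 1.0e-14 / 6.4 x 10^-4 = 1.56e-11.
[H^+] = sqrt(Ka x [C2H5NH3+]) = sqrt(1.56e-11 x 0.06982) = 1.04e-6 M.
pH = -log(1.04e-6) = 5.98.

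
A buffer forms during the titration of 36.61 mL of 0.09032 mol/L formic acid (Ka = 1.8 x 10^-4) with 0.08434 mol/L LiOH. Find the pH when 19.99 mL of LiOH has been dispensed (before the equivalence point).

Initial n(HCOOH) = 0.09032 x 0.03661 = 0.003307 mol.
n(LiOH) added = 0.08434 x 0.01999 = 0.001686 mol, converting that many moles of HCOOH to HCOO-.
Remaining n(HCOOH) = 0.001621 mol; n(HCOO-) = 0.001686 mol.
By Henderson-Hasselbalch, pH = pKa + log([A^-]/[HA]) = 3.74 + log(0.001686/0.001621) = 3.74 + (+0.02) = 3.76.

3.76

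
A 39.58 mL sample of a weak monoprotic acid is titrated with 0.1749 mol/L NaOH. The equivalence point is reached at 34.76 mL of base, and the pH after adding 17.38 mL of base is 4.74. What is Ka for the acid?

1.8 x 10^-5

17.38 mL is half of the equivalence volume, so this is the half-equivalence point where [HA] = [A^-].
At half-equivalence pH = pKa, so pKa = 4.74.
Ka = 10^(-4.74) = 1.8 x 10^-5.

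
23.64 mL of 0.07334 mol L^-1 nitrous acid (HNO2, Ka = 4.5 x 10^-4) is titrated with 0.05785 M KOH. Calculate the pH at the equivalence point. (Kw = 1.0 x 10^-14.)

n(HNO2) = 0.07334 x 0.02364 = 0.001734 mol; V(KOH) at equivalence = 0.001734/0.05785 = 0.02997 L.
At equivalence all the acid is converted to NO2-; total volume = 0.02364 + 0.02997 = 0.05361 L, so [NO2-] = 0.001734/0.05361 = 0.03234 M.
Kb = Kw/Ka = 1.0e-14 / 4.5 x 10^-4 = 2.22e-11.
[OH^-] = sqrt(Kb x [NO2-]) = sqrt(2.22e-11 x 0.03234) = 8.48e-7 M.
pOH = 6.07, so pH = 14.00 - 6.07 = 7.93.

7.93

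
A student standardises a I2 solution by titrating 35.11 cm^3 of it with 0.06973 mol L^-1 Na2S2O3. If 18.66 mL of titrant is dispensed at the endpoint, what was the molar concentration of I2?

0.0185 M

n(Na2S2O3) = 0.06973 x 0.01866 = 0.001301 mol.
From the balanced equation, 2 mol Na2S2O3 reacts with 1 mol I2, so n(I2) = 0.001301 x 1/2 = 0.0006506 mol.
[I2] = 0.0006506 / 0.03511 L = 0.0185 M.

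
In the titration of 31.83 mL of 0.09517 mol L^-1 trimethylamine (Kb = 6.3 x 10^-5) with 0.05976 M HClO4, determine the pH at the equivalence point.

n((CH3)3N) = 0.09517 x 0.03183 = 0.003029 mol; V(HClO4) at equivalence = 0.003029/0.05976 = 0.05069 L.
At equivalence the base is fully converted to (CH3)3NH+; total volume = 0.08252 L, so [(CH3)3NH+] = 0.003029/0.08252 = 0.03671 M.
Ka((CH3)3NH+) = Kw/Kb = 1.0e-14 / 6.3 x 10^-5 = 1.59e-10.
[H^+] = sqrt(Ka x [(CH3)3NH+]) = sqrt(1.59e-10 x 0.03671) = 2.41e-6 M.
pH = -log(2.41e-6) = 5.62.

5.62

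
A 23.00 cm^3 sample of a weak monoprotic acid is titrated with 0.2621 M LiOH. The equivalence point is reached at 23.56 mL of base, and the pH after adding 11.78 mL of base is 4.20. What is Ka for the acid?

11.78 mL is half of the equivalence volume, so this is the half-equivalence point where [HA] = [A^-].
At half-equivalence pH = pKa, so pKa = 4.20.
Ka = 10^(-4.20) = 6.3 x 10^-5.

6.3 x 10^-5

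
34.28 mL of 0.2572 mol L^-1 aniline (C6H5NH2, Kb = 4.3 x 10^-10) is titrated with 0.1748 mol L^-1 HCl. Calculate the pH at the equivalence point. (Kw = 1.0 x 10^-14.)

2.81

n(C6H5NH2) = 0.2572 x 0.03428 = 0.008817 mol; V(HCl) at equivalence = 0.008817/0.1748 = 0.05044 L.
At equivalence the base is fully converted to C6H5NH3+; total volume = 0.08472 L, so [C6H5NH3+] = 0.008817/0.08472 = 0.1041 M.
Ka(C6H5NH3+) = Kw/Kb = 1.0e-14 / 4.3 x 10^-10 = 2.33e-5.
[H^+] = sqrt(Ka x [C6H5NH3+]) = sqrt(2.33e-5 x 0.1041) = 0.00156 M.
pH = -log(0.00156) = 2.81.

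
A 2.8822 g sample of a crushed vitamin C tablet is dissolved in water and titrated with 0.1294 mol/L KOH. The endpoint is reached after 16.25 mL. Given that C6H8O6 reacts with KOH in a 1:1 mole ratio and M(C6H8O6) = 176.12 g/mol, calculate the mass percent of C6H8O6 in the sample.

12.8%

n(KOH) = 0.1294 x 0.01625 = 0.002103 mol.
n(C6H8O6) = 0.002103 / 1 = 0.002103 mol.
mass of C6H8O6 = 0.002103 x 176.12 = 0.3703 g.
% purity = 0.3703 / 2.8822 x 100 = 12.8%.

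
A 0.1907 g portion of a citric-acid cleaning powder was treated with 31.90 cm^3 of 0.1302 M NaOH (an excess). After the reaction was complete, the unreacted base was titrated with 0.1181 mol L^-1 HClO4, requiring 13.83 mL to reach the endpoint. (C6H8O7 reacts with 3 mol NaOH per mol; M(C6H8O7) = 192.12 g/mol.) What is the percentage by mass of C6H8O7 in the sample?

84.6%

Total n(NaOH) added = 0.1302 x 0.03190 = 0.004153 mol.
n(HClO4) used = 0.1181 x 0.01383 = 0.001633 mol, which equals the excess n(NaOH).
So n(NaOH) consumed by the sample = 0.004153 - 0.001633 = 0.002520 mol.
n(C6H8O7) = 0.002520 / 3 = 0.0008400 mol.
mass C6H8O7 = 0.0008400 x 192.12 = 0.1614 g, so %C6H8O7 = 0.1614/0.1907 x 100 = 84.6%.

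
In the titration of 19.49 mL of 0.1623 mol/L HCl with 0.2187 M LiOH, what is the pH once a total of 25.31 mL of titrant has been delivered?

n(acid) = 0.1623 x 0.01949 = 0.003163 mol; n(LiOH) added = 0.2187 x 0.02531 = 0.005535 mol.
Base is in excess by 0.005535 - 0.003163 = 0.002372 mol in a total volume of 0.04480 L.
[OH^-] = 0.002372/0.04480 = 0.05295 M, so pOH = 1.28 and pH = 14.00 - 1.28 = 12.72.

12.72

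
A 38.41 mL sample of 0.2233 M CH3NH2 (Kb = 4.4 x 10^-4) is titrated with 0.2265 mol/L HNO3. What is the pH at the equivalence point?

n(CH3NH2) = 0.2233 x 0.03841 = 0.008577 mol; V(HNO3) at equivalence = 0.008577/0.2265 = 0.03787 L.
At equivalence the base is fully converted to CH3NH3+; total volume = 0.07628 L, so [CH3NH3+] = 0.008577/0.07628 = 0.1124 M.
Ka(CH3NH3+) = Kw/Kb = 1.0e-14 / 4.4 x 10^-4 = 2.27e-11.
[H^+] = sqrt(Ka x [CH3NH3+]) = sqrt(2.27e-11 x 0.1124) = 1.60e-6 M.
pH = -log(1.60e-6) = 5.80.

5.80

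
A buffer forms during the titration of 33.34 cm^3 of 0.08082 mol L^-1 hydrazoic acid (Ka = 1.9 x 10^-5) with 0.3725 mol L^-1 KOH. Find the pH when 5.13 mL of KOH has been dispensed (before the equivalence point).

5.11

Initial n(HN3) = 0.08082 x 0.03334 = 0.002695 mol.
n(KOH) added = 0.3725 x 0.005130 = 0.001911 mol, converting that many moles of HN3 to N3-.
Remaining n(HN3) = 0.0007836 mol; n(N3-) = 0.001911 mol.
By Henderson-Hasselbalch, pH = pKa + log([A^-]/[HA]) = 4.72 + log(0.001911/0.0007836) = 4.72 + (+0.39) = 5.11.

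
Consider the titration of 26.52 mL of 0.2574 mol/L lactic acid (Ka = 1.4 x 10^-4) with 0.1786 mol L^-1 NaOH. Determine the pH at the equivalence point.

8.44

n(HC3H5O3) = 0.2574 x 0.02652 = 0.006826 mol; V(NaOH) at equivalence = 0.006826/0.1786 = 0.03822 L.
At equivalence all the acid is converted to C3H5O3-; total volume = 0.02652 + 0.03822 = 0.06474 L, so [C3H5O3-] = 0.006826/0.06474 = 0.1054 M.
Kb = Kw/Ka = 1.0e-14 / 1.4 x 10^-4 = 7.14e-11.
[OH^-] = sqrt(Kb x [C3H5O3-]) = sqrt(7.14e-11 x 0.1054) = 2.74e-6 M.
pOH = 5.56, so pH = 14.00 - 5.56 = 8.44.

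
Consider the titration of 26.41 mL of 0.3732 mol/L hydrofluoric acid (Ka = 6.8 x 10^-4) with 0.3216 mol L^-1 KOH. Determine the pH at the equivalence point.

8.20

n(HF) = 0.3732 x 0.02641 = 0.009856 mol; V(KOH) at equivalence = 0.009856/0.3216 = 0.03065 L.
At equivalence all the acid is converted to F-; total volume = 0.02641 + 0.03065 = 0.05706 L, so [F-] = 0.009856/0.05706 = 0.1727 M.
Kb = Kw/Ka = 1.0e-14 / 6.8 x 10^-4 = 1.47e-11.
[OH^-] = sqrt(Kb x [F-]) = sqrt(1.47e-11 x 0.1727) = 1.59e-6 M.
pOH = 5.80, so pH = 14.00 - 5.80 = 8.20.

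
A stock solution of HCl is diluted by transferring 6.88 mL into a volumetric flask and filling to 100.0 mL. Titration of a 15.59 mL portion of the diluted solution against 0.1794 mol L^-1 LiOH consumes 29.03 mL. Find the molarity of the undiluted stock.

n(LiOH) = 0.1794 x 0.02903 = 0.005208 mol.
n(HCl) in the aliquot = 0.005208 mol.
[diluted HCl] = 0.005208 / 0.01559 = 0.3341 M.
Dilution factor = 100.0/6.880 = 14.53, so [stock] = 0.3341 x 14.53 = 4.86 M.

4.86 M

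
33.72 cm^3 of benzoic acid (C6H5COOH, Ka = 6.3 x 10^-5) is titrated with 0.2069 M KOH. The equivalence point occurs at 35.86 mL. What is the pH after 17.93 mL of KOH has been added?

17.93 mL is exactly half the equivalence volume (35.86/2), i.e. the half-equivalence point.
There, n(HA) = n(A^-), so pH = pKa = -log(6.3 x 10^-5) = 4.20.

4.20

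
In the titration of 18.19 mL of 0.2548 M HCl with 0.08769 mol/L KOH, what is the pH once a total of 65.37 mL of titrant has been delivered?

n(acid) = 0.2548 x 0.01819 = 0.004635 mol; n(KOH) added = 0.08769 x 0.06537 = 0.005732 mol.
Base is in excess by 0.005732 - 0.004635 = 0.001097 mol in a total volume of 0.08356 L.
[OH^-] = 0.001097/0.08356 = 0.01313 M, so pOH = 1.88 and pH = 14.00 - 1.88 = 12.12.

12.12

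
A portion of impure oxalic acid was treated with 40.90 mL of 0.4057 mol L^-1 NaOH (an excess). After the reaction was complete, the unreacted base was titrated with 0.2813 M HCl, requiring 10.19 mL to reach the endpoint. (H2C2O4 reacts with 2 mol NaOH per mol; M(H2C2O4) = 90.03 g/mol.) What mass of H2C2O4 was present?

0.618 g

Total n(NaOH) added = 0.4057 x 0.04090 = 0.01659 mol.
n(HCl) used = 0.2813 x 0.01019 = 0.002866 mol, which equals the excess n(NaOH).
So n(NaOH) consumed by the sample = 0.01659 - 0.002866 = 0.01373 mol.
n(H2C2O4) = 0.01373 / 2 = 0.006863 mol.
mass = 0.006863 mol x 90.03 g/mol = 0.618 g.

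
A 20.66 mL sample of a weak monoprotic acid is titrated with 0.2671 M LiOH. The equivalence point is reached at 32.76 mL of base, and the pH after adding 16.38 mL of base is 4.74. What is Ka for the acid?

1.8 x 10^-5

16.38 mL is half of the equivalence volume, so this is the half-equivalence point where [HA] = [A^-].
At half-equivalence pH = pKa, so pKa = 4.74.
Ka = 10^(-4.74) = 1.8 x 10^-5.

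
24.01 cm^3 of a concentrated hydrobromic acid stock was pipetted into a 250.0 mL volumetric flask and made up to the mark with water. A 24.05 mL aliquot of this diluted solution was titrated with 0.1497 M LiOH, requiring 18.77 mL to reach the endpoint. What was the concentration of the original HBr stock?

1.22 M

n(LiOH) = 0.1497 x 0.01877 = 0.002810 mol.
n(HBr) in the aliquot = 0.002810 mol.
[diluted HBr] = 0.002810 / 0.02405 = 0.1168 M.
Dilution factor = 250.0/24.01 = 10.41, so [stock] = 0.1168 x 10.41 = 1.22 M.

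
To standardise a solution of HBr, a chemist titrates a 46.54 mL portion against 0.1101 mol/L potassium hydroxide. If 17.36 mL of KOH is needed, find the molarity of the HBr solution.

n(KOH) delivered = 0.1101 x 0.01736 = 0.001911 mol.
For a 1:1 reaction, n(HBr) = 0.001911 mol.
[HBr] = 0.001911 mol / 0.04654 L = 0.0411 M.

0.0411 M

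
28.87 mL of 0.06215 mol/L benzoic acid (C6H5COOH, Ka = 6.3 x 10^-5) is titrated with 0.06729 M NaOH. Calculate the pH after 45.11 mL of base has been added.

n(acid) = 0.06215 x 0.02887 = 0.001794 mol; n(NaOH) added = 0.06729 x 0.04511 = 0.003035 mol.
Base is in excess by 0.003035 - 0.001794 = 0.001241 mol in a total volume of 0.07398 L.
[OH^-] = 0.001241/0.07398 = 0.01678 M, so pOH = 1.78 and pH = 14.00 - 1.78 = 12.22.

12.22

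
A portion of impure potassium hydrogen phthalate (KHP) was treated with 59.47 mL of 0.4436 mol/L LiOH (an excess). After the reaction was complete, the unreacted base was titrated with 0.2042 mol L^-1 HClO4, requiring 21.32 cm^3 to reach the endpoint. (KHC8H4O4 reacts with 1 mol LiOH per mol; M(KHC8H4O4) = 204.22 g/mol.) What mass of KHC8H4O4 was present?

4.50 g

Total n(LiOH) added = 0.4436 x 0.05947 = 0.02638 mol.
n(HClO4) used = 0.2042 x 0.02132 = 0.004354 mol, which equals the excess n(LiOH).
So n(LiOH) consumed by the sample = 0.02638 - 0.004354 = 0.02203 mol.
n(KHC8H4O4) = 0.02203 / 1 = 0.02203 mol.
mass = 0.02203 mol x 204.22 g/mol = 4.50 g.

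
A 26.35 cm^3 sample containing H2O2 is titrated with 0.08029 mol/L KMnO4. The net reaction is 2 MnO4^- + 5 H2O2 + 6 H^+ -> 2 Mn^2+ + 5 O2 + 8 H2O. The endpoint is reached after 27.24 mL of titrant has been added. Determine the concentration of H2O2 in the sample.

n(KMnO4) = 0.08029 x 0.02724 = 0.002187 mol.
From the balanced equation, 2 mol KMnO4 reacts with 5 mol H2O2, so n(H2O2) = 0.002187 x 5/2 = 0.005468 mol.
[H2O2] = 0.005468 / 0.02635 L = 0.208 M.

0.208 M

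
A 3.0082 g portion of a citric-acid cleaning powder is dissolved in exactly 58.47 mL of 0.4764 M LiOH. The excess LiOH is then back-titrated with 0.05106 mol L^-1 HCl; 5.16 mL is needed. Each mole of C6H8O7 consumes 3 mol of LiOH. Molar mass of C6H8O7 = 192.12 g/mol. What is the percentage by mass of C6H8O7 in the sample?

58.7%

Total n(LiOH) added = 0.4764 x 0.05847 = 0.02786 mol.
n(HCl) used = 0.05106 x 0.005160 = 0.0002635 mol, which equals the excess n(LiOH).
So n(LiOH) consumed by the sample = 0.02786 - 0.0002635 = 0.02759 mol.
n(C6H8O7) = 0.02759 / 3 = 0.009197 mol.
mass C6H8O7 = 0.009197 x 192.12 = 1.767 g, so %C6H8O7 = 1.767/3.0082 x 100 = 58.7%.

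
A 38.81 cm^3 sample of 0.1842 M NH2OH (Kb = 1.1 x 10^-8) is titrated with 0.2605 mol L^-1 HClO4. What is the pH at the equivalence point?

3.50

n(NH2OH) = 0.1842 x 0.03881 = 0.007149 mol; V(HClO4) at equivalence = 0.007149/0.2605 = 0.02744 L.
At equivalence the base is fully converted to NH3OH+; total volume = 0.06625 L, so [NH3OH+] = 0.007149/0.06625 = 0.1079 M.
Ka(NH3OH+) = Kw/Kb = 1.0e-14 / 1.1 x 10^-8 = 9.09e-7.
[H^+] = sqrt(Ka x [NH3OH+]) = sqrt(9.09e-7 x 0.1079) = 0.000313 M.
pH = -log(0.000313) = 3.50.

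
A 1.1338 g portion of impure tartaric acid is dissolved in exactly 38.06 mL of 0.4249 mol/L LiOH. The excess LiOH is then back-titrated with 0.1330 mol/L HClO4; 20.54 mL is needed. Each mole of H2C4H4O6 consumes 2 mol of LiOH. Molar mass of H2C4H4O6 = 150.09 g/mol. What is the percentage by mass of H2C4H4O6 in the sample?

89.0%

Total n(LiOH) added = 0.4249 x 0.03806 = 0.01617 mol.
n(HClO4) used = 0.1330 x 0.02054 = 0.002732 mol, which equals the excess n(LiOH).
So n(LiOH) consumed by the sample = 0.01617 - 0.002732 = 0.01344 mol.
n(H2C4H4O6) = 0.01344 / 2 = 0.006720 mol.
mass H2C4H4O6 = 0.006720 x 150.09 = 1.009 g, so %H2C4H4O6 = 1.009/1.1338 x 100 = 89.0%.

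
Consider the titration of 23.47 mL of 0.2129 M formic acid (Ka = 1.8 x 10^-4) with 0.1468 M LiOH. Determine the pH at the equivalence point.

8.34

n(HCOOH) = 0.2129 x 0.02347 = 0.004997 mol; V(LiOH) at equivalence = 0.004997/0.1468 = 0.03404 L.
At equivalence all the acid is converted to HCOO-; total volume = 0.02347 + 0.03404 = 0.05751 L, so [HCOO-] = 0.004997/0.05751 = 0.08689 M.
Kb = Kw/Ka = 1.0e-14 / 1.8 x 10^-4 = 5.56e-11.
[OH^-] = sqrt(Kb x [HCOO-]) = sqrt(5.56e-11 x 0.08689) = 2.20e-6 M.
pOH = 5.66, so pH = 14.00 - 5.66 = 8.34.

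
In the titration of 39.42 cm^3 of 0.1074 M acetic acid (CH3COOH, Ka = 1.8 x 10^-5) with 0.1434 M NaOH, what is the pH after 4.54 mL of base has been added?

4.00

Initial n(CH3COOH) = 0.1074 x 0.03942 = 0.004234 mol.
n(NaOH) added = 0.1434 x 0.004540 = 0.0006510 mol, converting that many moles of CH3COOH to CH3COO-.
Remaining n(CH3COOH) = 0.003583 mol; n(CH3COO-) = 0.0006510 mol.
By Henderson-Hasselbalch, pH = pKa + log([A^-]/[HA]) = 4.74 + log(0.0006510/0.003583) = 4.74 + (-0.74) = 4.00.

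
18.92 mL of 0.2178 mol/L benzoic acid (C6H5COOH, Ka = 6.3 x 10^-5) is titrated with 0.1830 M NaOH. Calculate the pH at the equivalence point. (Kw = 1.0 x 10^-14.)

n(C6H5COOH) = 0.2178 x 0.01892 = 0.004121 mol; V(NaOH) at equivalence = 0.004121/0.1830 = 0.02252 L.
At equivalence all the acid is converted to C6H5COO-; total volume = 0.01892 + 0.02252 = 0.04144 L, so [C6H5COO-] = 0.004121/0.04144 = 0.09944 M.
Kb = Kw/Ka = 1.0e-14 / 6.3 x 10^-5 = 1.59e-10.
[OH^-] = sqrt(Kb x [C6H5COO-]) = sqrt(1.59e-10 x 0.09944) = 3.97e-6 M.
pOH = 5.40, so pH = 14.00 - 5.40 = 8.60.

8.60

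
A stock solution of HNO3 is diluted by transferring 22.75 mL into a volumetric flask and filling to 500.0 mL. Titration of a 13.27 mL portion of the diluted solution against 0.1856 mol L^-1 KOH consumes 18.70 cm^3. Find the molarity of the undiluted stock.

n(KOH) = 0.1856 x 0.01870 = 0.003471 mol.
n(HNO3) in the aliquot = 0.003471 mol.
[diluted HNO3] = 0.003471 / 0.01327 = 0.2615 M.
Dilution factor = 500.0/22.75 = 21.98, so [stock] = 0.2615 x 21.98 = 5.75 M.

5.75 M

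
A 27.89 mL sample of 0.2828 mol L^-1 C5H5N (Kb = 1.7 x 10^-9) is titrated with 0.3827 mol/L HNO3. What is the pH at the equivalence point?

n(C5H5N) = 0.2828 x 0.02789 = 0.007887 mol; V(HNO3) at equivalence = 0.007887/0.3827 = 0.02061 L.
At equivalence the base is fully converted to C5H5NH+; total volume = 0.04850 L, so [C5H5NH+] = 0.007887/0.04850 = 0.1626 M.
Ka(C5H5NH+) = Kw/Kb = 1.0e-14 / 1.7 x 10^-9 = 5.88e-6.
[H^+] = sqrt(Ka x [C5H5NH+]) = sqrt(5.88e-6 x 0.1626) = 0.000978 M.
pH = -log(0.000978) = 3.01.

3.01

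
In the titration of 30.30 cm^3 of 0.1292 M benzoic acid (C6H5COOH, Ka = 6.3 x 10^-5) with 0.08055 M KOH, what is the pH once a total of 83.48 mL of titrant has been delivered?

12.39

n(acid) = 0.1292 x 0.03030 = 0.003915 mol; n(KOH) added = 0.08055 x 0.08348 = 0.006724 mol.
Base is in excess by 0.006724 - 0.003915 = 0.002810 mol in a total volume of 0.1138 L.
[OH^-] = 0.002810/0.1138 = 0.02469 M, so pOH = 1.61 and pH = 14.00 - 1.61 = 12.39.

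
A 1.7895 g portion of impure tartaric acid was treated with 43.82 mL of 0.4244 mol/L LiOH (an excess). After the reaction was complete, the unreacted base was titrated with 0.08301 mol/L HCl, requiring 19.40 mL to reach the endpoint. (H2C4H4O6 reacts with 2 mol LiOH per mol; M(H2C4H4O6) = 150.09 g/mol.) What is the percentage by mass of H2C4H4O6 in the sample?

Total n(LiOH) added = 0.4244 x 0.04382 = 0.01860 mol.
n(HCl) used = 0.08301 x 0.01940 = 0.001610 mol, which equals the excess n(LiOH).
So n(LiOH) consumed by the sample = 0.01860 - 0.001610 = 0.01699 mol.
n(H2C4H4O6) = 0.01699 / 2 = 0.008493 mol.
mass H2C4H4O6 = 0.008493 x 150.09 = 1.275 g, so %H2C4H4O6 = 1.275/1.7895 x 100 = 71.2%.

71.2%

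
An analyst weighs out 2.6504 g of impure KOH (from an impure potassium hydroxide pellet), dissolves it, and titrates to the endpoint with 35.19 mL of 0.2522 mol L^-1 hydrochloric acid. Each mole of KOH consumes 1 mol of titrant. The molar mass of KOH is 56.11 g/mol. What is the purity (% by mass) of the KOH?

18.8%

n(HCl) = 0.2522 x 0.03519 = 0.008875 mol.
n(KOH) = 0.008875 / 1 = 0.008875 mol.
mass of KOH = 0.008875 x 56.11 = 0.4980 g.
% purity = 0.4980 / 2.6504 x 100 = 18.8%.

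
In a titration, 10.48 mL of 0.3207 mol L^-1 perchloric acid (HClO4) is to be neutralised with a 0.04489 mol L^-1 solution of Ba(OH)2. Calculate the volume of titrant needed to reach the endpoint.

37.4 mL

n(HClO4) = 0.3207 mol/L x 0.01048 L = 0.003361 mol.
The neutralisation is 2 HClO4 : 1 Ba(OH)2, so n(Ba(OH)2) = 0.003361 x 1/2 = 0.001680 mol.
V(Ba(OH)2) = 0.001680 / 0.04489 = 0.03744 L = 37.4 mL.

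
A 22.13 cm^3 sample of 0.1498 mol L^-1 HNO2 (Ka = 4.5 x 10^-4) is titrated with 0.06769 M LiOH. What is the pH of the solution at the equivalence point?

8.01

n(HNO2) = 0.1498 x 0.02213 = 0.003315 mol; V(LiOH) at equivalence = 0.003315/0.06769 = 0.04897 L.
At equivalence all the acid is converted to NO2-; total volume = 0.02213 + 0.04897 = 0.07110 L, so [NO2-] = 0.003315/0.07110 = 0.04662 M.
Kb = Kw/Ka = 1.0e-14 / 4.5 x 10^-4 = 2.22e-11.
[OH^-] = sqrt(Kb x [NO2-]) = sqrt(2.22e-11 x 0.04662) = 1.02e-6 M.
pOH = 5.99, so pH = 14.00 - 5.99 = 8.01.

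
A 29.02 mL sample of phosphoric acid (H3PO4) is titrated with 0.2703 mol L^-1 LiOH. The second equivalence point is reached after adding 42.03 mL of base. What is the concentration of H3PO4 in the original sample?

0.196 M

n(LiOH) = 0.2703 x 0.04203 = 0.01136 mol.
At the second equivalence point, 2 mol OH^- react per mol H3PO4, so n(H3PO4) = 0.01136 / 2 = 0.005680 mol.
[H3PO4] = 0.005680 / 0.02902 L = 0.196 M.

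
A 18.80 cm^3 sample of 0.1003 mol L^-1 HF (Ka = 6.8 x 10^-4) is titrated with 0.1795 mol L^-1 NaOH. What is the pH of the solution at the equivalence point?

7.99

n(HF) = 0.1003 x 0.01880 = 0.001886 mol; V(NaOH) at equivalence = 0.001886/0.1795 = 0.01050 L.
At equivalence all the acid is converted to F-; total volume = 0.01880 + 0.01050 = 0.02930 L, so [F-] = 0.001886/0.02930 = 0.06435 M.
Kb = Kw/Ka = 1.0e-14 / 6.8 x 10^-4 = 1.47e-11.
[OH^-] = sqrt(Kb x [F-]) = sqrt(1.47e-11 x 0.06435) = 9.73e-7 M.
pOH = 6.01, so pH = 14.00 - 6.01 = 7.99.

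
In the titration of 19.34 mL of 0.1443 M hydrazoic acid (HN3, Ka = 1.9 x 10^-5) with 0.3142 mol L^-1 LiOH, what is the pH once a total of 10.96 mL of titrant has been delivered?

n(acid) = 0.1443 x 0.01934 = 0.002791 mol; n(LiOH) added = 0.3142 x 0.01096 = 0.003444 mol.
Base is in excess by 0.003444 - 0.002791 = 0.0006529 mol in a total volume of 0.03030 L.
[OH^-] = 0.0006529/0.03030 = 0.02155 M, so pOH = 1.67 and pH = 14.00 - 1.67 = 12.33.

12.33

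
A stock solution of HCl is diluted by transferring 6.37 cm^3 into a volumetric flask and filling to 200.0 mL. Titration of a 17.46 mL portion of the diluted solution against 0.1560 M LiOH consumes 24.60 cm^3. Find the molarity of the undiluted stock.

n(LiOH) = 0.1560 x 0.02460 = 0.003838 mol.
n(HCl) in the aliquot = 0.003838 mol.
[diluted HCl] = 0.003838 / 0.01746 = 0.2198 M.
Dilution factor = 200.0/6.370 = 31.40, so [stock] = 0.2198 x 31.40 = 6.90 M.

6.90 M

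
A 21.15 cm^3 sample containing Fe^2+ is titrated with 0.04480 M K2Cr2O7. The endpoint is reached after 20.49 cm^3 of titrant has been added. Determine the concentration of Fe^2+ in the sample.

n(K2Cr2O7) = 0.04480 x 0.02049 = 0.0009180 mol.
From the balanced equation, 1 mol K2Cr2O7 reacts with 6 mol Fe^2+, so n(Fe^2+) = 0.0009180 x 6/1 = 0.005508 mol.
[Fe^2+] = 0.005508 / 0.02115 L = 0.260 M.

0.260 M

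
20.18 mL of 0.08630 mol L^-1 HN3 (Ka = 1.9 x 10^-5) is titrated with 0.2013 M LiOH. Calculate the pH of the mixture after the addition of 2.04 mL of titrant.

Initial n(HN3) = 0.08630 x 0.02018 = 0.001742 mol.
n(LiOH) added = 0.2013 x 0.002040 = 0.0004107 mol, converting that many moles of HN3 to N3-.
Remaining n(HN3) = 0.001331 mol; n(N3-) = 0.0004107 mol.
By Henderson-Hasselbalch, pH = pKa + log([A^-]/[HA]) = 4.72 + log(0.0004107/0.001331) = 4.72 + (-0.51) = 4.21.

4.21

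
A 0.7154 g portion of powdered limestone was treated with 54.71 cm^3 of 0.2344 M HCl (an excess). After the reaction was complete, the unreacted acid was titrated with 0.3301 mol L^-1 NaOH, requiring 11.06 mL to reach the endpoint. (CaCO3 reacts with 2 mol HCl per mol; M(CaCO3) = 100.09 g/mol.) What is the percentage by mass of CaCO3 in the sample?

64.2%

Total n(HCl) added = 0.2344 x 0.05471 = 0.01282 mol.
n(NaOH) used = 0.3301 x 0.01106 = 0.003651 mol, which equals the excess n(HCl).
So n(HCl) consumed by the sample = 0.01282 - 0.003651 = 0.009173 mol.
n(CaCO3) = 0.009173 / 2 = 0.004587 mol.
mass CaCO3 = 0.004587 x 100.09 = 0.4591 g, so %CaCO3 = 0.4591/0.7154 x 100 = 64.2%.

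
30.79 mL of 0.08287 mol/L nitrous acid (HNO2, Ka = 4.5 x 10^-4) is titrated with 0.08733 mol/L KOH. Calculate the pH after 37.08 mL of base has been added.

n(acid) = 0.08287 x 0.03079 = 0.002552 mol; n(KOH) added = 0.08733 x 0.03708 = 0.003238 mol.
Base is in excess by 0.003238 - 0.002552 = 0.0006866 mol in a total volume of 0.06787 L.
[OH^-] = 0.0006866/0.06787 = 0.01012 M, so pOH = 1.99 and pH = 14.00 - 1.99 = 12.01.

12.01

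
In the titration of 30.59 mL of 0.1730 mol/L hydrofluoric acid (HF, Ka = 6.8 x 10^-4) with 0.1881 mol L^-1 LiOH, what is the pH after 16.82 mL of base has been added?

3.34

Initial n(HF) = 0.1730 x 0.03059 = 0.005292 mol.
n(LiOH) added = 0.1881 x 0.01682 = 0.003164 mol, converting that many moles of HF to F-.
Remaining n(HF) = 0.002128 mol; n(F-) = 0.003164 mol.
By Henderson-Hasselbalch, pH = pKa + log([A^-]/[HA]) = 3.17 + log(0.003164/0.002128) = 3.17 + (+0.17) = 3.34.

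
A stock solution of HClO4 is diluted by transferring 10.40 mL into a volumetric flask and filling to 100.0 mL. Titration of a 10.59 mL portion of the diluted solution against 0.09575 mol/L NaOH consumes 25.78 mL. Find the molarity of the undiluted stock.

2.24 M

n(NaOH) = 0.09575 x 0.02578 = 0.002468 mol.
n(HClO4) in the aliquot = 0.002468 mol.
[diluted HClO4] = 0.002468 / 0.01059 = 0.2331 M.
Dilution factor = 100.0/10.40 = 9.615, so [stock] = 0.2331 x 9.615 = 2.24 M.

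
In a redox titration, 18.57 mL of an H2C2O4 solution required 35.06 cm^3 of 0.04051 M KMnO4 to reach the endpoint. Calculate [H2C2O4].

0.191 M

n(KMnO4) = 0.04051 x 0.03506 = 0.001420 mol.
From the balanced equation, 2 mol KMnO4 reacts with 5 mol H2C2O4, so n(H2C2O4) = 0.001420 x 5/2 = 0.003551 mol.
[H2C2O4] = 0.003551 / 0.01857 L = 0.191 M.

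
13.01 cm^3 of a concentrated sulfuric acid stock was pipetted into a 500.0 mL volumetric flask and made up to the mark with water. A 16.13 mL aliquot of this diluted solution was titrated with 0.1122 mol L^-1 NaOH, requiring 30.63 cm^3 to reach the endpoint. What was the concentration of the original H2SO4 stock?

4.09 M

n(NaOH) = 0.1122 x 0.03063 = 0.003437 mol.
n(H2SO4) in the aliquot = 0.003437 x 1/2 = 0.001718 mol.
[diluted H2SO4] = 0.001718 / 0.01613 = 0.1065 M.
Dilution factor = 500.0/13.01 = 38.43, so [stock] = 0.1065 x 38.43 = 4.09 M.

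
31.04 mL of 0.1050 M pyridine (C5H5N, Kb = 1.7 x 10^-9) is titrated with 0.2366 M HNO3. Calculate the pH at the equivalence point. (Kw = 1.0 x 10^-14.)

n(C5H5N) = 0.1050 x 0.03104 = 0.003259 mol; V(HNO3) at equivalence = 0.003259/0.2366 = 0.01378 L.
At equivalence the base is fully converted to C5H5NH+; total volume = 0.04482 L, so [C5H5NH+] = 0.003259/0.04482 = 0.07273 M.
Ka(C5H5NH+) = Kw/Kb = 1.0e-14 / 1.7 x 10^-9 = 5.88e-6.
[H^+] = sqrt(Ka x [C5H5NH+]) = sqrt(5.88e-6 x 0.07273) = 0.000654 M.
pH = -log(0.000654) = 3.18.

3.18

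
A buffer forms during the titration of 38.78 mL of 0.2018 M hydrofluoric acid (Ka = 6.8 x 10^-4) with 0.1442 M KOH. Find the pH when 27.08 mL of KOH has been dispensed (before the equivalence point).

Initial n(HF) = 0.2018 x 0.03878 = 0.007826 mol.
n(KOH) added = 0.1442 x 0.02708 = 0.003905 mol, converting that many moles of HF to F-.
Remaining n(HF) = 0.003921 mol; n(F-) = 0.003905 mol.
By Henderson-Hasselbalch, pH = pKa + log([A^-]/[HA]) = 3.17 + log(0.003905/0.003921) = 3.17 + (-0.00) = 3.17.

3.17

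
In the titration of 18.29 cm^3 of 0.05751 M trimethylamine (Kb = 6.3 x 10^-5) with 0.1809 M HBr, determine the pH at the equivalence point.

5.58

n((CH3)3N) = 0.05751 x 0.01829 = 0.001052 mol; V(HBr) at equivalence = 0.001052/0.1809 = 0.005815 L.
At equivalence the base is fully converted to (CH3)3NH+; total volume = 0.02410 L, so [(CH3)3NH+] = 0.001052/0.02410 = 0.04364 M.
Ka((CH3)3NH+) = Kw/Kb = 1.0e-14 / 6.3 x 10^-5 = 1.59e-10.
[H^+] = sqrt(Ka x [(CH3)3NH+]) = sqrt(1.59e-10 x 0.04364) = 2.63e-6 M.
pH = -log(2.63e-6) = 5.58.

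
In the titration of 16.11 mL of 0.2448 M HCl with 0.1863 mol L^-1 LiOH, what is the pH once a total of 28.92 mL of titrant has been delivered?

n(acid) = 0.2448 x 0.01611 = 0.003944 mol; n(LiOH) added = 0.1863 x 0.02892 = 0.005388 mol.
Base is in excess by 0.005388 - 0.003944 = 0.001444 mol in a total volume of 0.04503 L.
[OH^-] = 0.001444/0.04503 = 0.03207 M, so pOH = 1.49 and pH = 14.00 - 1.49 = 12.51.

12.51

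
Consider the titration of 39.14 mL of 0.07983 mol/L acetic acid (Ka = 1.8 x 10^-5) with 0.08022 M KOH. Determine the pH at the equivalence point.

8.67

n(CH3COOH) = 0.07983 x 0.03914 = 0.003125 mol; V(KOH) at equivalence = 0.003125/0.08022 = 0.03895 L.
At equivalence all the acid is converted to CH3COO-; total volume = 0.03914 + 0.03895 = 0.07809 L, so [CH3COO-] = 0.003125/0.07809 = 0.04001 M.
Kb = Kw/Ka = 1.0e-14 / 1.8 x 10^-5 = 5.56e-10.
[OH^-] = sqrt(Kb x [CH3COO-]) = sqrt(5.56e-10 x 0.04001) = 4.71e-6 M.
pOH = 5.33, so pH = 14.00 - 5.33 = 8.67.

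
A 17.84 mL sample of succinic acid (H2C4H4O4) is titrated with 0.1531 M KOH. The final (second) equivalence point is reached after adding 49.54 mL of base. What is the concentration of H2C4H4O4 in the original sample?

0.213 M

n(KOH) = 0.1531 x 0.04954 = 0.007585 mol.
At the final (second) equivalence point, 2 mol OH^- react per mol H2C4H4O4, so n(H2C4H4O4) = 0.007585 / 2 = 0.003792 mol.
[H2C4H4O4] = 0.003792 / 0.01784 L = 0.213 M.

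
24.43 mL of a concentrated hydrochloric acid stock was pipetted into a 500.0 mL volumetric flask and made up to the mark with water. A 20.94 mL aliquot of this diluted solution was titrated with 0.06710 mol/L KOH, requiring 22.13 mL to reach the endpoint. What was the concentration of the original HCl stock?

n(KOH) = 0.06710 x 0.02213 = 0.001485 mol.
n(HCl) in the aliquot = 0.001485 mol.
[diluted HCl] = 0.001485 / 0.02094 = 0.07091 M.
Dilution factor = 500.0/24.43 = 20.47, so [stock] = 0.07091 x 20.47 = 1.45 M.

1.45 M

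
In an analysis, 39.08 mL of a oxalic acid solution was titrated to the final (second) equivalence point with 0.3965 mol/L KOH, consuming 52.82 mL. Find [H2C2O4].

n(KOH) = 0.3965 x 0.05282 = 0.02094 mol.
At the final (second) equivalence point, 2 mol OH^- react per mol H2C2O4, so n(H2C2O4) = 0.02094 / 2 = 0.01047 mol.
[H2C2O4] = 0.01047 / 0.03908 L = 0.268 M.

0.268 M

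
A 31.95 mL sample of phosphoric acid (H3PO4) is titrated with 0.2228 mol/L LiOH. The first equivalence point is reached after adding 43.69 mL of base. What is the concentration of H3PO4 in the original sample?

0.305 M

n(LiOH) = 0.2228 x 0.04369 = 0.009734 mol.
At the first equivalence point, 1 mol OH^- react per mol H3PO4, so n(H3PO4) = 0.009734 / 1 = 0.009734 mol.
[H3PO4] = 0.009734 / 0.03195 L = 0.305 M.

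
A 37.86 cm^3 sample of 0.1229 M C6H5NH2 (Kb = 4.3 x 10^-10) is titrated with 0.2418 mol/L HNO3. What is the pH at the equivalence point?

n(C6H5NH2) = 0.1229 x 0.03786 = 0.004653 mol; V(HNO3) at equivalence = 0.004653/0.2418 = 0.01924 L.
At equivalence the base is fully converted to C6H5NH3+; total volume = 0.05710 L, so [C6H5NH3+] = 0.004653/0.05710 = 0.08148 M.
Ka(C6H5NH3+) = Kw/Kb = 1.0e-14 / 4.3 x 10^-10 = 2.33e-5.
[H^+] = sqrt(Ka x [C6H5NH3+]) = sqrt(2.33e-5 x 0.08148) = 0.00138 M.
pH = -log(0.00138) = 2.86.

2.86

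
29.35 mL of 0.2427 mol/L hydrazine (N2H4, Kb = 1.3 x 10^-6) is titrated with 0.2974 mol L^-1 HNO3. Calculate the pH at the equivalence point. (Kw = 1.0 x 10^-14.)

4.49

n(N2H4) = 0.2427 x 0.02935 = 0.007123 mol; V(HNO3) at equivalence = 0.007123/0.2974 = 0.02395 L.
At equivalence the base is fully converted to N2H5+; total volume = 0.05330 L, so [N2H5+] = 0.007123/0.05330 = 0.1336 M.
Ka(N2H5+) = Kw/Kb = 1.0e-14 / 1.3 x 10^-6 = 7.69e-9.
[H^+] = sqrt(Ka x [N2H5+]) = sqrt(7.69e-9 x 0.1336) = 3.21e-5 M.
pH = -log(3.21e-5) = 4.49.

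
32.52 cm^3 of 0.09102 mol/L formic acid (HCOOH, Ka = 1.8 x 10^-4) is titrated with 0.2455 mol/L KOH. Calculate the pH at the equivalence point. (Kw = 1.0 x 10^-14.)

n(HCOOH) = 0.09102 x 0.03252 = 0.002960 mol; V(KOH) at equivalence = 0.002960/0.2455 = 0.01206 L.
At equivalence all the acid is converted to HCOO-; total volume = 0.03252 + 0.01206 = 0.04458 L, so [HCOO-] = 0.002960/0.04458 = 0.06640 M.
Kb = Kw/Ka = 1.0e-14 / 1.8 x 10^-4 = 5.56e-11.
[OH^-] = sqrt(Kb x [HCOO-]) = sqrt(5.56e-11 x 0.06640) = 1.92e-6 M.
pOH = 5.72, so pH = 14.00 - 5.72 = 8.28.

8.28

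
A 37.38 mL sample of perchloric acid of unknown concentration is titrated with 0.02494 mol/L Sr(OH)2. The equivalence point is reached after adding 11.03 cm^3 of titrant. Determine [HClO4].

n(Sr(OH)2) delivered = 0.02494 x 0.01103 = 0.0002751 mol.
The reaction is 2 HClO4 + 1 Sr(OH)2, so n(HClO4) = 0.0002751 x 2/1 = 0.0005502 mol.
[HClO4] = 0.0005502 mol / 0.03738 L = 0.0147 M.

0.0147 M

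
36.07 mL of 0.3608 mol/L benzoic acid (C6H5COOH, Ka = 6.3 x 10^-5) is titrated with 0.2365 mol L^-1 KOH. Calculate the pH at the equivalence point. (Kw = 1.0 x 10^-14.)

8.68

n(C6H5COOH) = 0.3608 x 0.03607 = 0.01301 mol; V(KOH) at equivalence = 0.01301/0.2365 = 0.05503 L.
At equivalence all the acid is converted to C6H5COO-; total volume = 0.03607 + 0.05503 = 0.09110 L, so [C6H5COO-] = 0.01301/0.09110 = 0.1429 M.
Kb = Kw/Ka = 1.0e-14 / 6.3 x 10^-5 = 1.59e-10.
[OH^-] = sqrt(Kb x [C6H5COO-]) = sqrt(1.59e-10 x 0.1429) = 4.76e-6 M.
pOH = 5.32, so pH = 14.00 - 5.32 = 8.68.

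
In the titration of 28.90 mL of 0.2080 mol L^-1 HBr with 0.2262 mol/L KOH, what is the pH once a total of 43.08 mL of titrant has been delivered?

n(acid) = 0.2080 x 0.02890 = 0.006011 mol; n(KOH) added = 0.2262 x 0.04308 = 0.009745 mol.
Base is in excess by 0.009745 - 0.006011 = 0.003733 mol in a total volume of 0.07198 L.
[OH^-] = 0.003733/0.07198 = 0.05187 M, so pOH = 1.29 and pH = 14.00 - 1.29 = 12.71.

12.71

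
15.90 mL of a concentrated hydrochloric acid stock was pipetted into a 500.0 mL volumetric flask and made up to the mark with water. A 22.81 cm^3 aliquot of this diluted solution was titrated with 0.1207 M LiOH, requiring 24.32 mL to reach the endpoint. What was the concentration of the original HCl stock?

n(LiOH) = 0.1207 x 0.02432 = 0.002935 mol.
n(HCl) in the aliquot = 0.002935 mol.
[diluted HCl] = 0.002935 / 0.02281 = 0.1287 M.
Dilution factor = 500.0/15.90 = 31.45, so [stock] = 0.1287 x 31.45 = 4.05 M.

4.05 M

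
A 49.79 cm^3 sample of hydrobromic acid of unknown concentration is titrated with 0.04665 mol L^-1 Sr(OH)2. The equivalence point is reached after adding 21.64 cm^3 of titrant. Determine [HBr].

n(Sr(OH)2) delivered = 0.04665 x 0.02164 = 0.001010 mol.
The reaction is 2 HBr + 1 Sr(OH)2, so n(HBr) = 0.001010 x 2/1 = 0.002019 mol.
[HBr] = 0.002019 mol / 0.04979 L = 0.0406 M.

0.0406 M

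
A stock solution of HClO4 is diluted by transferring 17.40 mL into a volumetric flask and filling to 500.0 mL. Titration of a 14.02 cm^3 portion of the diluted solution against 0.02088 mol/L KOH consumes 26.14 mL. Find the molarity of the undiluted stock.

n(KOH) = 0.02088 x 0.02614 = 0.0005458 mol.
n(HClO4) in the aliquot = 0.0005458 mol.
[diluted HClO4] = 0.0005458 / 0.01402 = 0.03893 M.
Dilution factor = 500.0/17.40 = 28.74, so [stock] = 0.03893 x 28.74 = 1.12 M.

1.12 M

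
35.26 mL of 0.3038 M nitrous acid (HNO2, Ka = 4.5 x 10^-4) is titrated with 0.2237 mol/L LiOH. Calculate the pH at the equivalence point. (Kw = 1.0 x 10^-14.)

n(HNO2) = 0.3038 x 0.03526 = 0.01071 mol; V(LiOH) at equivalence = 0.01071/0.2237 = 0.04789 L.
At equivalence all the acid is converted to NO2-; total volume = 0.03526 + 0.04789 = 0.08315 L, so [NO2-] = 0.01071/0.08315 = 0.1288 M.
Kb = Kw/Ka = 1.0e-14 / 4.5 x 10^-4 = 2.22e-11.
[OH^-] = sqrt(Kb x [NO2-]) = sqrt(2.22e-11 x 0.1288) = 1.69e-6 M.
pOH = 5.77, so pH = 14.00 - 5.77 = 8.23.

8.23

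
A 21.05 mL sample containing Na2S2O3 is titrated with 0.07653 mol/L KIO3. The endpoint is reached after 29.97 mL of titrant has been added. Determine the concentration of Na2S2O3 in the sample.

n(KIO3) = 0.07653 x 0.02997 = 0.002294 mol.
From the balanced equation, 1 mol KIO3 reacts with 6 mol Na2S2O3, so n(Na2S2O3) = 0.002294 x 6/1 = 0.01376 mol.
[Na2S2O3] = 0.01376 / 0.02105 L = 0.654 M.

0.654 M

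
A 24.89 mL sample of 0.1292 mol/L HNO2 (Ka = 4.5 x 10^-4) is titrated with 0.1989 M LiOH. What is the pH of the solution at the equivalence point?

8.12

n(HNO2) = 0.1292 x 0.02489 = 0.003216 mol; V(LiOH) at equivalence = 0.003216/0.1989 = 0.01617 L.
At equivalence all the acid is converted to NO2-; total volume = 0.02489 + 0.01617 = 0.04106 L, so [NO2-] = 0.003216/0.04106 = 0.07832 M.
Kb = Kw/Ka = 1.0e-14 / 4.5 x 10^-4 = 2.22e-11.
[OH^-] = sqrt(Kb x [NO2-]) = sqrt(2.22e-11 x 0.07832) = 1.32e-6 M.
pOH = 5.88, so pH = 14.00 - 5.88 = 8.12.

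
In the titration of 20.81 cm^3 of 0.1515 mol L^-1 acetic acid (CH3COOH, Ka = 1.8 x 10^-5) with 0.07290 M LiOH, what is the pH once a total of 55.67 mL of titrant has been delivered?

12.07

n(acid) = 0.1515 x 0.02081 = 0.003153 mol; n(LiOH) added = 0.07290 x 0.05567 = 0.004058 mol.
Base is in excess by 0.004058 - 0.003153 = 0.0009056 mol in a total volume of 0.07648 L.
[OH^-] = 0.0009056/0.07648 = 0.01184 M, so pOH = 1.93 and pH = 14.00 - 1.93 = 12.07.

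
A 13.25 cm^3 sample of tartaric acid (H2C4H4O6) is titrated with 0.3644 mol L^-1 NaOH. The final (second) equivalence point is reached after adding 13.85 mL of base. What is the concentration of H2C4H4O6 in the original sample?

0.190 M

n(NaOH) = 0.3644 x 0.01385 = 0.005047 mol.
At the final (second) equivalence point, 2 mol OH^- react per mol H2C4H4O6, so n(H2C4H4O6) = 0.005047 / 2 = 0.002523 mol.
[H2C4H4O6] = 0.002523 / 0.01325 L = 0.190 M.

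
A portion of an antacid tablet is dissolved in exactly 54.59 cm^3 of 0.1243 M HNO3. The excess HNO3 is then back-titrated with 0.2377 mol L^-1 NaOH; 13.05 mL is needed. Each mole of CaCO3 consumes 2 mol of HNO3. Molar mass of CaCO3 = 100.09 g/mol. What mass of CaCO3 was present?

0.184 g

Total n(HNO3) added = 0.1243 x 0.05459 = 0.006786 mol.
n(NaOH) used = 0.2377 x 0.01305 = 0.003102 mol, which equals the excess n(HNO3).
So n(HNO3) consumed by the sample = 0.006786 - 0.003102 = 0.003684 mol.
n(CaCO3) = 0.003684 / 2 = 0.001842 mol.
mass = 0.001842 mol x 100.09 g/mol = 0.184 g.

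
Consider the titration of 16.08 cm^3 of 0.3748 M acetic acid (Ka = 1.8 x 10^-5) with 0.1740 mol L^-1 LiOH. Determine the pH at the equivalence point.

n(CH3COOH) = 0.3748 x 0.01608 = 0.006027 mol; V(LiOH) at equivalence = 0.006027/0.1740 = 0.03464 L.
At equivalence all the acid is converted to CH3COO-; total volume = 0.01608 + 0.03464 = 0.05072 L, so [CH3COO-] = 0.006027/0.05072 = 0.1188 M.
Kb = Kw/Ka = 1.0e-14 / 1.8 x 10^-5 = 5.56e-10.
[OH^-] = sqrt(Kb x [CH3COO-]) = sqrt(5.56e-10 x 0.1188) = 8.13e-6 M.
pOH = 5.09, so pH = 14.00 - 5.09 = 8.91.

8.91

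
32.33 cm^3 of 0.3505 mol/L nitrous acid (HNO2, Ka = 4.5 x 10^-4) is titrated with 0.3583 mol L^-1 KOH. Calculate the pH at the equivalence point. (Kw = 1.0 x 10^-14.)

n(HNO2) = 0.3505 x 0.03233 = 0.01133 mol; V(KOH) at equivalence = 0.01133/0.3583 = 0.03163 L.
At equivalence all the acid is converted to NO2-; total volume = 0.03233 + 0.03163 = 0.06396 L, so [NO2-] = 0.01133/0.06396 = 0.1772 M.
Kb = Kw/Ka = 1.0e-14 / 4.5 x 10^-4 = 2.22e-11.
[OH^-] = sqrt(Kb x [NO2-]) = sqrt(2.22e-11 x 0.1772) = 1.98e-6 M.
pOH = 5.70, so pH = 14.00 - 5.70 = 8.30.

8.30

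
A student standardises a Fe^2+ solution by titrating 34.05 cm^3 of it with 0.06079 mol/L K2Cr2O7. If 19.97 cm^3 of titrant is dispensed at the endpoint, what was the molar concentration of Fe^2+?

n(K2Cr2O7) = 0.06079 x 0.01997 = 0.001214 mol.
From the balanced equation, 1 mol K2Cr2O7 reacts with 6 mol Fe^2+, so n(Fe^2+) = 0.001214 x 6/1 = 0.007284 mol.
[Fe^2+] = 0.007284 / 0.03405 L = 0.214 M.

0.214 M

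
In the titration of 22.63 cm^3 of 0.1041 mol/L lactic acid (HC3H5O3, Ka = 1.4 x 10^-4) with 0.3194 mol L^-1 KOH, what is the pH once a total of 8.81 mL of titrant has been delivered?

12.16

n(acid) = 0.1041 x 0.02263 = 0.002356 mol; n(KOH) added = 0.3194 x 0.008810 = 0.002814 mol.
Base is in excess by 0.002814 - 0.002356 = 0.0004581 mol in a total volume of 0.03144 L.
[OH^-] = 0.0004581/0.03144 = 0.01457 M, so pOH = 1.84 and pH = 14.00 - 1.84 = 12.16.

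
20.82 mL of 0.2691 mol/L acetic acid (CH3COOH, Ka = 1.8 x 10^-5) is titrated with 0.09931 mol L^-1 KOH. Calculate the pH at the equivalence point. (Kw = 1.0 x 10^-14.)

8.80

n(CH3COOH) = 0.2691 x 0.02082 = 0.005603 mol; V(KOH) at equivalence = 0.005603/0.09931 = 0.05642 L.
At equivalence all the acid is converted to CH3COO-; total volume = 0.02082 + 0.05642 = 0.07724 L, so [CH3COO-] = 0.005603/0.07724 = 0.07254 M.
Kb = Kw/Ka = 1.0e-14 / 1.8 x 10^-5 = 5.56e-10.
[OH^-] = sqrt(Kb x [CH3COO-]) = sqrt(5.56e-10 x 0.07254) = 6.35e-6 M.
pOH = 5.20, so pH = 14.00 - 5.20 = 8.80.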